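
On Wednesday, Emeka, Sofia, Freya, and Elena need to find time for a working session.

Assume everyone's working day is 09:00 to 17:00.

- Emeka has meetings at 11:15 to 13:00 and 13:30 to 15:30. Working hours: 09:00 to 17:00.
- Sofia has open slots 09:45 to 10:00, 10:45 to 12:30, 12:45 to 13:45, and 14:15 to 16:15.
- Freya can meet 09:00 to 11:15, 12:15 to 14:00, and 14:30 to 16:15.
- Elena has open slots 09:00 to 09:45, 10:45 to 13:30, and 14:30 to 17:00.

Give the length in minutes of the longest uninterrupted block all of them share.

Emeka free within 09:00–17:00: 09:00–11:15, 13:00–13:30, 15:30–17:00.
Emeka ∩ Sofia: 09:45–10:00, 10:45–11:15, 13:00–13:30, 15:30–16:15.
Emeka ∩ Sofia ∩ Freya: 09:45–10:00, 10:45–11:15, 13:00–13:30, 15:30–16:15.
Emeka ∩ Sofia ∩ Freya ∩ Elena: 10:45–11:15, 13:00–13:30, 15:30–16:15.
Common window lengths: 30, 30, 45 min; longest is 45.

45 minutes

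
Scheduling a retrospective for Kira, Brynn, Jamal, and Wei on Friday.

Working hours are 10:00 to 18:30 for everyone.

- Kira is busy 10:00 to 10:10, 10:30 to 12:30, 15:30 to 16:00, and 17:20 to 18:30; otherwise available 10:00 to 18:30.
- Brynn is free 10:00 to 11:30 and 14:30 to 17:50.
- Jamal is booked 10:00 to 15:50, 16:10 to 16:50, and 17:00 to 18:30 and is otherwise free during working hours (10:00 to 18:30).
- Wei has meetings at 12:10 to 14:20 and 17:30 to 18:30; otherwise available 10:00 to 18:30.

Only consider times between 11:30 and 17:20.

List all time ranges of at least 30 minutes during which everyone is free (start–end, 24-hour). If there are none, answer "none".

Kira free within 10:00–18:30: 10:10–10:30, 12:30–15:30, 16:00–17:20.
Jamal free within 10:00–18:30: 15:50–16:10, 16:50–17:00.
Wei free within 10:00–18:30: 10:00–12:10, 14:20–17:30.
Kira ∩ Brynn: 10:10–10:30, 14:30–15:30, 16:00–17:20.
Kira ∩ Brynn ∩ Jamal: 16:00–16:10, 16:50–17:00.
Kira ∩ Brynn ∩ Jamal ∩ Wei: 16:00–16:10, 16:50–17:00.
Restricted to 11:30–17:20: 16:00–16:10, 16:50–17:00.
Windows ≥ 30 min: (none).

none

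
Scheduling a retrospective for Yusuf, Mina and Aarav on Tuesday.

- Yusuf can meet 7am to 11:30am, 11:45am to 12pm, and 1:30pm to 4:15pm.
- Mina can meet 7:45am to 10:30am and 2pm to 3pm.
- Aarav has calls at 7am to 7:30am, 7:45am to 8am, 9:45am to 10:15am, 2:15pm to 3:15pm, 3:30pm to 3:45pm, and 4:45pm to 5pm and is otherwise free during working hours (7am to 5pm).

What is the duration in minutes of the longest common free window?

Aarav free within 07:00–17:00: 07:30–07:45, 08:00–09:45, 10:15–14:15, 15:15–15:30, 15:45–16:45.
Yusuf ∩ Mina: 07:45–10:30, 14:00–15:00.
Yusuf ∩ Mina ∩ Aarav: 08:00–09:45, 10:15–10:30, 14:00–14:15.
Common window lengths: 105, 15, 15 min; longest is 105.

105 minutes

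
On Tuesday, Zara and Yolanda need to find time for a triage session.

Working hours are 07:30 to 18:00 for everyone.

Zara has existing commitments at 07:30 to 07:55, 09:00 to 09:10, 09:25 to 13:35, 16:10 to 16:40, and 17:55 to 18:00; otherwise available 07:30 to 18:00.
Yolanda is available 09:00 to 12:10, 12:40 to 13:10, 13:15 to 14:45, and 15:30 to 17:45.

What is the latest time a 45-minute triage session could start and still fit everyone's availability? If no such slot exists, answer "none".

17:00

Zara free within 07:30–18:00: 07:55–09:00, 09:10–09:25, 13:35–16:10, 16:40–17:55.
Zara ∩ Yolanda: 09:10–09:25, 13:35–14:45, 15:30–16:10, 16:40–17:45.
Windows ≥ 45 min: 13:35–14:45, 16:40–17:45.
Latest start in the last window 16:40–17:45 is 17:45 − 45 min = 17:00.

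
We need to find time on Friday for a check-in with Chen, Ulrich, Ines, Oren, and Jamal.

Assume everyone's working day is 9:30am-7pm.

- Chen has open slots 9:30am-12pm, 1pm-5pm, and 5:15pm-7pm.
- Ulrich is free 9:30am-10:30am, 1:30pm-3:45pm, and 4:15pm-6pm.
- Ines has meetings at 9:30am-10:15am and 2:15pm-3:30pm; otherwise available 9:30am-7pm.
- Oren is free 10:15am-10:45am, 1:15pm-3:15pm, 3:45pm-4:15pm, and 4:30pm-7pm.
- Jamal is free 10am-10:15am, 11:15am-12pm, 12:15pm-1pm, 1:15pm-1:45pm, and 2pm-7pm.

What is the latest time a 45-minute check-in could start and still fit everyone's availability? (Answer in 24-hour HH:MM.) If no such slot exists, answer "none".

Ines free within 09:30–19:00: 10:15–14:15, 15:30–19:00.
Chen ∩ Ulrich: 09:30–10:30, 13:30–15:45, 16:15–17:00, 17:15–18:00.
Chen ∩ Ulrich ∩ Ines: 10:15–10:30, 13:30–14:15, 15:30–15:45, 16:15–17:00, 17:15–18:00.
Chen ∩ Ulrich ∩ Ines ∩ Oren: 10:15–10:30, 13:30–14:15, 16:30–17:00, 17:15–18:00.
Chen ∩ Ulrich ∩ Ines ∩ Oren ∩ Jamal: 13:30–13:45, 14:00–14:15, 16:30–17:00, 17:15–18:00.
Windows ≥ 45 min: 17:15–18:00.
Latest start in the last window 17:15–18:00 is 18:00 − 45 min = 17:15.

17:15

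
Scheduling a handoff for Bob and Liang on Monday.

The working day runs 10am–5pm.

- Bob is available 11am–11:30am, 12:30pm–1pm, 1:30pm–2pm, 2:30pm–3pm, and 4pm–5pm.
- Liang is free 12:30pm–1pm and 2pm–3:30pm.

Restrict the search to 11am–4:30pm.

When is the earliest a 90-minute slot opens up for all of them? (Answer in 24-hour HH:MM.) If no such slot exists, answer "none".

none

Bob ∩ Liang: 12:30–13:00, 14:30–15:00.
Restricted to 11:00–16:30: 12:30–13:00, 14:30–15:00.
Windows ≥ 90 min: (none).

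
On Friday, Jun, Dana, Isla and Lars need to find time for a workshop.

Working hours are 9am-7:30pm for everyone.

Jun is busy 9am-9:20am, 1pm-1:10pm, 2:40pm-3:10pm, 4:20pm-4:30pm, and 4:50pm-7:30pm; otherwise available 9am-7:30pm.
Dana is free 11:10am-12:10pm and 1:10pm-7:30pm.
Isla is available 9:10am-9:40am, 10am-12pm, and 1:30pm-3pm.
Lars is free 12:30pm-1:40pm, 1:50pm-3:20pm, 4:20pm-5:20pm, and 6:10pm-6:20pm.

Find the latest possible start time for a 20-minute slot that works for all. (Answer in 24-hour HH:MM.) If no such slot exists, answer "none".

Jun free within 09:00–19:30: 09:20–13:00, 13:10–14:40, 15:10–16:20, 16:30–16:50.
Jun ∩ Dana: 11:10–12:10, 13:10–14:40, 15:10–16:20, 16:30–16:50.
Jun ∩ Dana ∩ Isla: 11:10–12:00, 13:30–14:40.
Jun ∩ Dana ∩ Isla ∩ Lars: 13:30–13:40, 13:50–14:40.
Windows ≥ 20 min: 13:50–14:40.
Latest start in the last window 13:50–14:40 is 14:40 − 20 min = 14:20.

14:20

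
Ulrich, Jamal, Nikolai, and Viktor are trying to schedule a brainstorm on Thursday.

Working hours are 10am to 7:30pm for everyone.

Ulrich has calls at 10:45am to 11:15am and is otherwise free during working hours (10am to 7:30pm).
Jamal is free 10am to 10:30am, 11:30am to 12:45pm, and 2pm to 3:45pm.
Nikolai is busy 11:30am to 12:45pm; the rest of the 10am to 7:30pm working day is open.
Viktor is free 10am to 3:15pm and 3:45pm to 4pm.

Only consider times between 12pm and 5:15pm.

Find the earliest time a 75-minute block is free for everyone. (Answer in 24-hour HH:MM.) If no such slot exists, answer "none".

Ulrich free within 10:00–19:30: 10:00–10:45, 11:15–19:30.
Nikolai free within 10:00–19:30: 10:00–11:30, 12:45–19:30.
Ulrich ∩ Jamal: 10:00–10:30, 11:30–12:45, 14:00–15:45.
Ulrich ∩ Jamal ∩ Nikolai: 10:00–10:30, 14:00–15:45.
Ulrich ∩ Jamal ∩ Nikolai ∩ Viktor: 10:00–10:30, 14:00–15:15.
Restricted to 12:00–17:15: 14:00–15:15.
Windows ≥ 75 min: 14:00–15:15.
Earliest such window starts at 14:00.

14:00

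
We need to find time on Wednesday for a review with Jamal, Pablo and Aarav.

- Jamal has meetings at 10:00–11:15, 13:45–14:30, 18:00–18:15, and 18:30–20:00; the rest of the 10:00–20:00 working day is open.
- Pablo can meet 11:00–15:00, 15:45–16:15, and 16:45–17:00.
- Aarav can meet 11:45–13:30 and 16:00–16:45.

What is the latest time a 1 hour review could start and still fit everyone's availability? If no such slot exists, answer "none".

Jamal free within 10:00–20:00: 11:15–13:45, 14:30–18:00, 18:15–18:30.
Jamal ∩ Pablo: 11:15–13:45, 14:30–15:00, 15:45–16:15, 16:45–17:00.
Jamal ∩ Pablo ∩ Aarav: 11:45–13:30, 16:00–16:15.
Windows ≥ 60 min: 11:45–13:30.
Latest start in the last window 11:45–13:30 is 13:30 − 60 min = 12:30.

12:30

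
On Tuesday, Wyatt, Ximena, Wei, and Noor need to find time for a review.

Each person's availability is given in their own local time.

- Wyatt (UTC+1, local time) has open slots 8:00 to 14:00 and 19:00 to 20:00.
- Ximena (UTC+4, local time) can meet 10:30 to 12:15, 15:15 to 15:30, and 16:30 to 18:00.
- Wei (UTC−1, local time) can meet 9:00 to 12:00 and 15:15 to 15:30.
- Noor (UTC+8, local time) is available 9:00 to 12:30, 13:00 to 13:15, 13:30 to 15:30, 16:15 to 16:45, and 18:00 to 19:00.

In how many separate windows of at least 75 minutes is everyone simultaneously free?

0

Wyatt → UTC: 07:00–13:00, 18:00–19:00.
Ximena → UTC: 06:30–08:15, 11:15–11:30, 12:30–14:00.
Wei → UTC: 10:00–13:00, 16:15–16:30.
Noor → UTC: 01:00–04:30, 05:00–05:15, 05:30–07:30, 08:15–08:45, 10:00–11:00.
Wyatt ∩ Ximena: 07:00–08:15, 11:15–11:30, 12:30–13:00.
Wyatt ∩ Ximena ∩ Wei: 11:15–11:30, 12:30–13:00.
Wyatt ∩ Ximena ∩ Wei ∩ Noor: (none).
Windows ≥ 75 min: (none).
That's 0 windows.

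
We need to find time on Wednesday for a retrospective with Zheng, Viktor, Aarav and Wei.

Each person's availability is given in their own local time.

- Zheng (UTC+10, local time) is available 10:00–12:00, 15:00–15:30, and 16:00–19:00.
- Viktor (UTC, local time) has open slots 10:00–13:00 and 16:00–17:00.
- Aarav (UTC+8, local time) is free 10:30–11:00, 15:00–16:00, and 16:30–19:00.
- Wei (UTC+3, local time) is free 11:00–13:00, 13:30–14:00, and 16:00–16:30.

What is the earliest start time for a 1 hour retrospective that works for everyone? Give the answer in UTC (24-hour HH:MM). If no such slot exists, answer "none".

none

Zheng → UTC: 00:00–02:00, 05:00–05:30, 06:00–09:00.
Viktor → UTC: 10:00–13:00, 16:00–17:00.
Aarav → UTC: 02:30–03:00, 07:00–08:00, 08:30–11:00.
Wei → UTC: 08:00–10:00, 10:30–11:00, 13:00–13:30.
Zheng ∩ Viktor: (none).
Zheng ∩ Viktor ∩ Aarav: (none).
Zheng ∩ Viktor ∩ Aarav ∩ Wei: (none).
Windows ≥ 60 min: (none).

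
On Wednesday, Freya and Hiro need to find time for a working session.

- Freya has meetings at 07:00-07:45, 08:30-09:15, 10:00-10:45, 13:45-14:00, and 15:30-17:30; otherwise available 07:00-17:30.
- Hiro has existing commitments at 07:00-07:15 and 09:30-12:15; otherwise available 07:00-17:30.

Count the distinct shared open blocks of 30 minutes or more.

Freya free within 07:00–17:30: 07:45–08:30, 09:15–10:00, 10:45–13:45, 14:00–15:30.
Hiro free within 07:00–17:30: 07:15–09:30, 12:15–17:30.
Freya ∩ Hiro: 07:45–08:30, 09:15–09:30, 12:15–13:45, 14:00–15:30.
Windows ≥ 30 min: 07:45–08:30, 12:15–13:45, 14:00–15:30.
That's 3 windows.

3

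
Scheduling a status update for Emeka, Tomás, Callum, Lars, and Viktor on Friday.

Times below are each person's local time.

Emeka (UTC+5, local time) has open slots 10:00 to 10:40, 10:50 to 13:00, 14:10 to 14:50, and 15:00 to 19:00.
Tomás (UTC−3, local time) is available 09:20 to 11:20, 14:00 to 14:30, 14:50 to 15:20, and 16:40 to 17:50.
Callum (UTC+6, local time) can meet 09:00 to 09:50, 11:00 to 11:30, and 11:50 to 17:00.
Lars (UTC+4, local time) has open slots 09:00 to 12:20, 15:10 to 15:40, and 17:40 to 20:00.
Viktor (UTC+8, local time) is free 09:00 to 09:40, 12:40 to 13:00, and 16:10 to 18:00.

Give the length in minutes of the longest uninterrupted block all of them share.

Emeka → UTC: 05:00–05:40, 05:50–08:00, 09:10–09:50, 10:00–14:00.
Tomás → UTC: 12:20–14:20, 17:00–17:30, 17:50–18:20, 19:40–20:50.
Callum → UTC: 03:00–03:50, 05:00–05:30, 05:50–11:00.
Lars → UTC: 05:00–08:20, 11:10–11:40, 13:40–16:00.
Viktor → UTC: 01:00–01:40, 04:40–05:00, 08:10–10:00.
Emeka ∩ Tomás: 12:20–14:00.
Emeka ∩ Tomás ∩ Callum: (none).
Emeka ∩ Tomás ∩ Callum ∩ Lars: (none).
Emeka ∩ Tomás ∩ Callum ∩ Lars ∩ Viktor: (none).
No common window.

0 minutes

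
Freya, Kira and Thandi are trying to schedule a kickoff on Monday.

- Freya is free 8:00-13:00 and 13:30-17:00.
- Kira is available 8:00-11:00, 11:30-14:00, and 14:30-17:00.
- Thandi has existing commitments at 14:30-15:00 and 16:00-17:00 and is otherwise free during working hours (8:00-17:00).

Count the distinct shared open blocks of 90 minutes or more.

2

Thandi free within 08:00–17:00: 08:00–14:30, 15:00–16:00.
Freya ∩ Kira: 08:00–11:00, 11:30–13:00, 13:30–14:00, 14:30–17:00.
Freya ∩ Kira ∩ Thandi: 08:00–11:00, 11:30–13:00, 13:30–14:00, 15:00–16:00.
Windows ≥ 90 min: 08:00–11:00, 11:30–13:00.
That's 2 windows.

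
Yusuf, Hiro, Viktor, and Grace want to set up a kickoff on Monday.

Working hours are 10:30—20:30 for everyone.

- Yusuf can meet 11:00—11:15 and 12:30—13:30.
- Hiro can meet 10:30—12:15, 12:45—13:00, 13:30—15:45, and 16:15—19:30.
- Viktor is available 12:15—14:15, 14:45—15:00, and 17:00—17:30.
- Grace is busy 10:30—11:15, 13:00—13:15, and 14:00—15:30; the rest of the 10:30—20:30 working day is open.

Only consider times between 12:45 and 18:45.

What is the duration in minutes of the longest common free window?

Grace free within 10:30–20:30: 11:15–13:00, 13:15–14:00, 15:30–20:30.
Yusuf ∩ Hiro: 11:00–11:15, 12:45–13:00.
Yusuf ∩ Hiro ∩ Viktor: 12:45–13:00.
Yusuf ∩ Hiro ∩ Viktor ∩ Grace: 12:45–13:00.
Restricted to 12:45–18:45: 12:45–13:00.
Single common window of 15 minutes.

15 minutes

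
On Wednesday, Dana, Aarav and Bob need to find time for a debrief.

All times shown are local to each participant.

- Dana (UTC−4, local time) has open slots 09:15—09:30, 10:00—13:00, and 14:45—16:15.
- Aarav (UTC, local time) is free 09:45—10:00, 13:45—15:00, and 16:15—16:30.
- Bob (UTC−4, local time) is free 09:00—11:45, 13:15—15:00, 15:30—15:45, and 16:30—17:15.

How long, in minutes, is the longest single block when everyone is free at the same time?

Dana → UTC: 13:15–13:30, 14:00–17:00, 18:45–20:15.
Aarav → UTC: 09:45–10:00, 13:45–15:00, 16:15–16:30.
Bob → UTC: 13:00–15:45, 17:15–19:00, 19:30–19:45, 20:30–21:15.
Dana ∩ Aarav: 14:00–15:00, 16:15–16:30.
Dana ∩ Aarav ∩ Bob: 14:00–15:00.
Single common window of 60 minutes.

60 minutes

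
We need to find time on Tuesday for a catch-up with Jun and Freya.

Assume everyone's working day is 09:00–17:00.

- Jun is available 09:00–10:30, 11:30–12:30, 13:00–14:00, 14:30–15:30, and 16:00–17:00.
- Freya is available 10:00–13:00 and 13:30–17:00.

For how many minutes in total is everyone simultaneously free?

240 minutes

Jun ∩ Freya: 10:00–10:30, 11:30–12:30, 13:30–14:00, 14:30–15:30, 16:00–17:00.
Total common minutes: 30 + 60 + 30 + 60 + 60 = 240.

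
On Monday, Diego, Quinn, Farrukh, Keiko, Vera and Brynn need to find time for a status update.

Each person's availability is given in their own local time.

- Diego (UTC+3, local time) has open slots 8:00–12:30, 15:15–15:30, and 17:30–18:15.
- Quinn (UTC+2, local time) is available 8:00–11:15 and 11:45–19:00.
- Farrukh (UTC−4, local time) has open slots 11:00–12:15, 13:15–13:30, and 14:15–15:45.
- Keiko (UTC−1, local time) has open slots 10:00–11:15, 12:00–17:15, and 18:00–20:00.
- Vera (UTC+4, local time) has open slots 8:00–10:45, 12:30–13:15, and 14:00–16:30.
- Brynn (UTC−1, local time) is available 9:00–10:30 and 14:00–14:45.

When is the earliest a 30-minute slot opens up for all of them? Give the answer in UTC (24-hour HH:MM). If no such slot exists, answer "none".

Diego → UTC: 05:00–09:30, 12:15–12:30, 14:30–15:15.
Quinn → UTC: 06:00–09:15, 09:45–17:00.
Farrukh → UTC: 15:00–16:15, 17:15–17:30, 18:15–19:45.
Keiko → UTC: 11:00–12:15, 13:00–18:15, 19:00–21:00.
Vera → UTC: 04:00–06:45, 08:30–09:15, 10:00–12:30.
Brynn → UTC: 10:00–11:30, 15:00–15:45.
Diego ∩ Quinn: 06:00–09:15, 12:15–12:30, 14:30–15:15.
Diego ∩ Quinn ∩ Farrukh: 15:00–15:15.
Diego ∩ Quinn ∩ Farrukh ∩ Keiko: 15:00–15:15.
Diego ∩ Quinn ∩ Farrukh ∩ Keiko ∩ Vera: (none).
Diego ∩ Quinn ∩ Farrukh ∩ Keiko ∩ Vera ∩ Brynn: (none).
Windows ≥ 30 min: (none).

none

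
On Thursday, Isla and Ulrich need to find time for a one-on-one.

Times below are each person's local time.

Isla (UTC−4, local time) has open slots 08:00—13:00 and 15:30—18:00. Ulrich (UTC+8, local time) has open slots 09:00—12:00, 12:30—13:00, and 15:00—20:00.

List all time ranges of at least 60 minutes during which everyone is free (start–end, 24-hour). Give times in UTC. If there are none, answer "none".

Isla → UTC: 12:00–17:00, 19:30–22:00.
Ulrich → UTC: 01:00–04:00, 04:30–05:00, 07:00–12:00.
Isla ∩ Ulrich: (none).
Windows ≥ 60 min: (none).

none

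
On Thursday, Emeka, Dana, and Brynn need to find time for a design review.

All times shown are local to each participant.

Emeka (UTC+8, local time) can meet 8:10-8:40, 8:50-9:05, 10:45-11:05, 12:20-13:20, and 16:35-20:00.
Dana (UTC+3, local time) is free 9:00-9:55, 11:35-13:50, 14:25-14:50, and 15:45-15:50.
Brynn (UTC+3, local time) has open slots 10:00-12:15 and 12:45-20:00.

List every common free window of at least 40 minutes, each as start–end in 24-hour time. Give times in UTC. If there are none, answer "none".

Emeka → UTC: 00:10–00:40, 00:50–01:05, 02:45–03:05, 04:20–05:20, 08:35–12:00.
Dana → UTC: 06:00–06:55, 08:35–10:50, 11:25–11:50, 12:45–12:50.
Brynn → UTC: 07:00–09:15, 09:45–17:00.
Emeka ∩ Dana: 08:35–10:50, 11:25–11:50.
Emeka ∩ Dana ∩ Brynn: 08:35–09:15, 09:45–10:50, 11:25–11:50.
Windows ≥ 40 min: 08:35–09:15, 09:45–10:50.

08:35–09:15, 09:45–10:50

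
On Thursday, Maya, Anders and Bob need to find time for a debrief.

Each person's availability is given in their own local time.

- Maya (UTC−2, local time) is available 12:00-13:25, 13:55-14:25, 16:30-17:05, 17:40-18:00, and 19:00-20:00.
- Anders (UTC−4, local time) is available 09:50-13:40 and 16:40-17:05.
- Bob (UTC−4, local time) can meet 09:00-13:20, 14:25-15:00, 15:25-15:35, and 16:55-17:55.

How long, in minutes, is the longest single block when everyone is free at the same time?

Maya → UTC: 14:00–15:25, 15:55–16:25, 18:30–19:05, 19:40–20:00, 21:00–22:00.
Anders → UTC: 13:50–17:40, 20:40–21:05.
Bob → UTC: 13:00–17:20, 18:25–19:00, 19:25–19:35, 20:55–21:55.
Maya ∩ Anders: 14:00–15:25, 15:55–16:25, 21:00–21:05.
Maya ∩ Anders ∩ Bob: 14:00–15:25, 15:55–16:25, 21:00–21:05.
Common window lengths: 85, 30, 5 min; longest is 85.

85 minutes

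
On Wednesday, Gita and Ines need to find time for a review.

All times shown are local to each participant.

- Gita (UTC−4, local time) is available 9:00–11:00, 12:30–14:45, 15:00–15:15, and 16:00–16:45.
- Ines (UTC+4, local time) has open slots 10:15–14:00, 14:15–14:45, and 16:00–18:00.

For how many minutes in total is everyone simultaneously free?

60 minutes

Gita → UTC: 13:00–15:00, 16:30–18:45, 19:00–19:15, 20:00–20:45.
Ines → UTC: 06:15–10:00, 10:15–10:45, 12:00–14:00.
Gita ∩ Ines: 13:00–14:00.
Total common minutes: 60.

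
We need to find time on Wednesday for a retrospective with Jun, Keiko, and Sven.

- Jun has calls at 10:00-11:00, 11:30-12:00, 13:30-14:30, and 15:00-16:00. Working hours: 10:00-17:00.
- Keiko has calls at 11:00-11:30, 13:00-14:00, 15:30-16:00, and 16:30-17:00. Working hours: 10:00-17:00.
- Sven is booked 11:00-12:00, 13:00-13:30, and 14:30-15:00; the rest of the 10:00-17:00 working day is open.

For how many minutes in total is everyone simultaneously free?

90 minutes

Jun free within 10:00–17:00: 11:00–11:30, 12:00–13:30, 14:30–15:00, 16:00–17:00.
Keiko free within 10:00–17:00: 10:00–11:00, 11:30–13:00, 14:00–15:30, 16:00–16:30.
Sven free within 10:00–17:00: 10:00–11:00, 12:00–13:00, 13:30–14:30, 15:00–17:00.
Jun ∩ Keiko: 12:00–13:00, 14:30–15:00, 16:00–16:30.
Jun ∩ Keiko ∩ Sven: 12:00–13:00, 16:00–16:30.
Total common minutes: 60 + 30 = 90.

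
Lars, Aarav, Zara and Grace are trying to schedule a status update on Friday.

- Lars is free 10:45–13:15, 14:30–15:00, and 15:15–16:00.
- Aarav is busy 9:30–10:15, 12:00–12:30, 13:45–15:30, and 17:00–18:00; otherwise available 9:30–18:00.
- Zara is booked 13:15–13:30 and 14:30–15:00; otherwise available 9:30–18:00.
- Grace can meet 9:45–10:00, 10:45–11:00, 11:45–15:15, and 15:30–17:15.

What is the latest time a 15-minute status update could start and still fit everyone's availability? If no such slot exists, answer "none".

Aarav free within 09:30–18:00: 10:15–12:00, 12:30–13:45, 15:30–17:00.
Zara free within 09:30–18:00: 09:30–13:15, 13:30–14:30, 15:00–18:00.
Lars ∩ Aarav: 10:45–12:00, 12:30–13:15, 15:30–16:00.
Lars ∩ Aarav ∩ Zara: 10:45–12:00, 12:30–13:15, 15:30–16:00.
Lars ∩ Aarav ∩ Zara ∩ Grace: 10:45–11:00, 11:45–12:00, 12:30–13:15, 15:30–16:00.
Windows ≥ 15 min: 10:45–11:00, 11:45–12:00, 12:30–13:15, 15:30–16:00.
Latest start in the last window 15:30–16:00 is 16:00 − 15 min = 15:45.

15:45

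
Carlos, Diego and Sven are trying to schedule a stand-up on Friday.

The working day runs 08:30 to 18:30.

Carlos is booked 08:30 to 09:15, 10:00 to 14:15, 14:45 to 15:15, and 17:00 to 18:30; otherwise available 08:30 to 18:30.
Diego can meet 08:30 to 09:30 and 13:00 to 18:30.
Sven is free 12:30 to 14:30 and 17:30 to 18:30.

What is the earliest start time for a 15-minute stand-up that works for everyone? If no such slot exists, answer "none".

14:15

Carlos free within 08:30–18:30: 09:15–10:00, 14:15–14:45, 15:15–17:00.
Carlos ∩ Diego: 09:15–09:30, 14:15–14:45, 15:15–17:00.
Carlos ∩ Diego ∩ Sven: 14:15–14:30.
Windows ≥ 15 min: 14:15–14:30.
Earliest such window starts at 14:15.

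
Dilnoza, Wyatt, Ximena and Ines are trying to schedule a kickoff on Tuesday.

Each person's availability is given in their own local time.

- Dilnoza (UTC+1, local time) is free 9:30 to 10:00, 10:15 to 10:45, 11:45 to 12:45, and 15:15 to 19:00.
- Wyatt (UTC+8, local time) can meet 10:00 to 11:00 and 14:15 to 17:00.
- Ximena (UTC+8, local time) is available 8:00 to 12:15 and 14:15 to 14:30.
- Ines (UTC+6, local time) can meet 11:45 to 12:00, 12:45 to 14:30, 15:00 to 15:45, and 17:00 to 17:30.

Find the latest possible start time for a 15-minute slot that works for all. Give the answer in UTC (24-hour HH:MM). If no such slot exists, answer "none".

none

Dilnoza → UTC: 08:30–09:00, 09:15–09:45, 10:45–11:45, 14:15–18:00.
Wyatt → UTC: 02:00–03:00, 06:15–09:00.
Ximena → UTC: 00:00–04:15, 06:15–06:30.
Ines → UTC: 05:45–06:00, 06:45–08:30, 09:00–09:45, 11:00–11:30.
Dilnoza ∩ Wyatt: 08:30–09:00.
Dilnoza ∩ Wyatt ∩ Ximena: (none).
Dilnoza ∩ Wyatt ∩ Ximena ∩ Ines: (none).
Windows ≥ 15 min: (none).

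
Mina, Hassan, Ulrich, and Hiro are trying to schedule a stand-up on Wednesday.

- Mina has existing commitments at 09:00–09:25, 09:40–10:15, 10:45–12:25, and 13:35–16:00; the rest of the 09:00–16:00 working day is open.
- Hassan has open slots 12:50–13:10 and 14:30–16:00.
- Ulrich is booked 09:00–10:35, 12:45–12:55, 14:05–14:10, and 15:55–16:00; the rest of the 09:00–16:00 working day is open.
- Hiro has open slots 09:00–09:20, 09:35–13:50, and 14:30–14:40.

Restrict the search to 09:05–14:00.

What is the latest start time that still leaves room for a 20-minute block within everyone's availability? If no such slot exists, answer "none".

Mina free within 09:00–16:00: 09:25–09:40, 10:15–10:45, 12:25–13:35.
Ulrich free within 09:00–16:00: 10:35–12:45, 12:55–14:05, 14:10–15:55.
Mina ∩ Hassan: 12:50–13:10.
Mina ∩ Hassan ∩ Ulrich: 12:55–13:10.
Mina ∩ Hassan ∩ Ulrich ∩ Hiro: 12:55–13:10.
Restricted to 09:05–14:00: 12:55–13:10.
Windows ≥ 20 min: (none).

none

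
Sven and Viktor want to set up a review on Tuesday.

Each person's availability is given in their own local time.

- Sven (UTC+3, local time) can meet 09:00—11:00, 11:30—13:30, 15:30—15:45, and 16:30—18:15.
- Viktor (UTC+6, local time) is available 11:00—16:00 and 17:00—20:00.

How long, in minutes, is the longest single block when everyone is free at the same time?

120 minutes

Sven → UTC: 06:00–08:00, 08:30–10:30, 12:30–12:45, 13:30–15:15.
Viktor → UTC: 05:00–10:00, 11:00–14:00.
Sven ∩ Viktor: 06:00–08:00, 08:30–10:00, 12:30–12:45, 13:30–14:00.
Common window lengths: 120, 90, 15, 30 min; longest is 120.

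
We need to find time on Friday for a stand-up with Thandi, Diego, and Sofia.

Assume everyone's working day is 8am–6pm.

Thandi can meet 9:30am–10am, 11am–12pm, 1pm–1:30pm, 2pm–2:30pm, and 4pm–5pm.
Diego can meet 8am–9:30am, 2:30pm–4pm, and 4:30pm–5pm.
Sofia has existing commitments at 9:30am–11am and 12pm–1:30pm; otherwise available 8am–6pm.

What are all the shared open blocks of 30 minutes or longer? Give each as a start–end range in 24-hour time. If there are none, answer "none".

Sofia free within 08:00–18:00: 08:00–09:30, 11:00–12:00, 13:30–18:00.
Thandi ∩ Diego: 16:30–17:00.
Thandi ∩ Diego ∩ Sofia: 16:30–17:00.
Windows ≥ 30 min: 16:30–17:00.

16:30–17:00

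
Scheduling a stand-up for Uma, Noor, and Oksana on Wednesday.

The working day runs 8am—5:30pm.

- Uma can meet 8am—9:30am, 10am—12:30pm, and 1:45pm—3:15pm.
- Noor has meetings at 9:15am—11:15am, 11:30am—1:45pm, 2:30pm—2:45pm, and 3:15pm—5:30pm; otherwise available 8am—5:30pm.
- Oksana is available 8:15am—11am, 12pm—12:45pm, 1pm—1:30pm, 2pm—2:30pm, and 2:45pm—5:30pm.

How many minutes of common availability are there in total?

Noor free within 08:00–17:30: 08:00–09:15, 11:15–11:30, 13:45–14:30, 14:45–15:15.
Uma ∩ Noor: 08:00–09:15, 11:15–11:30, 13:45–14:30, 14:45–15:15.
Uma ∩ Noor ∩ Oksana: 08:15–09:15, 14:00–14:30, 14:45–15:15.
Total common minutes: 60 + 30 + 30 = 120.

120 minutes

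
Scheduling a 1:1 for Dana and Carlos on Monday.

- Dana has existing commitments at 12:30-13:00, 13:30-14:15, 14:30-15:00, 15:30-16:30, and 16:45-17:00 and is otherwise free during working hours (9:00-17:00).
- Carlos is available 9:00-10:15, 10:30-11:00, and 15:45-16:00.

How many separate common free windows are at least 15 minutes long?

2

Dana free within 09:00–17:00: 09:00–12:30, 13:00–13:30, 14:15–14:30, 15:00–15:30, 16:30–16:45.
Dana ∩ Carlos: 09:00–10:15, 10:30–11:00.
Windows ≥ 15 min: 09:00–10:15, 10:30–11:00.
That's 2 windows.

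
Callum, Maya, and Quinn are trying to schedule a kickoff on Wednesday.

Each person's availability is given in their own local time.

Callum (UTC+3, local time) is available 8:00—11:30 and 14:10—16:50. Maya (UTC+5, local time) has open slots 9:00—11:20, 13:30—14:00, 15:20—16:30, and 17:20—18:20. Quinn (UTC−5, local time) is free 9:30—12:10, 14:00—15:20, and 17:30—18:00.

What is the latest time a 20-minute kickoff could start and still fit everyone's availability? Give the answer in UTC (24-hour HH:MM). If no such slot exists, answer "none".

none

Callum → UTC: 05:00–08:30, 11:10–13:50.
Maya → UTC: 04:00–06:20, 08:30–09:00, 10:20–11:30, 12:20–13:20.
Quinn → UTC: 14:30–17:10, 19:00–20:20, 22:30–23:00.
Callum ∩ Maya: 05:00–06:20, 11:10–11:30, 12:20–13:20.
Callum ∩ Maya ∩ Quinn: (none).
Windows ≥ 20 min: (none).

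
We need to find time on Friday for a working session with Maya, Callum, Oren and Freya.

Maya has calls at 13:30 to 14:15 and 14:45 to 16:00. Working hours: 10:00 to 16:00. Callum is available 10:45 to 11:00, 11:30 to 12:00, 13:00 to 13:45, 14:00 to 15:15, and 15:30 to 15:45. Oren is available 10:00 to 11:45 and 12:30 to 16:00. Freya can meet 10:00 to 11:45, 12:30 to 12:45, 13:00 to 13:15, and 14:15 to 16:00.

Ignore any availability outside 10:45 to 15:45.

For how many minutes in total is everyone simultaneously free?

75 minutes

Maya free within 10:00–16:00: 10:00–13:30, 14:15–14:45.
Maya ∩ Callum: 10:45–11:00, 11:30–12:00, 13:00–13:30, 14:15–14:45.
Maya ∩ Callum ∩ Oren: 10:45–11:00, 11:30–11:45, 13:00–13:30, 14:15–14:45.
Maya ∩ Callum ∩ Oren ∩ Freya: 10:45–11:00, 11:30–11:45, 13:00–13:15, 14:15–14:45.
Restricted to 10:45–15:45: 10:45–11:00, 11:30–11:45, 13:00–13:15, 14:15–14:45.
Total common minutes: 15 + 15 + 15 + 30 = 75.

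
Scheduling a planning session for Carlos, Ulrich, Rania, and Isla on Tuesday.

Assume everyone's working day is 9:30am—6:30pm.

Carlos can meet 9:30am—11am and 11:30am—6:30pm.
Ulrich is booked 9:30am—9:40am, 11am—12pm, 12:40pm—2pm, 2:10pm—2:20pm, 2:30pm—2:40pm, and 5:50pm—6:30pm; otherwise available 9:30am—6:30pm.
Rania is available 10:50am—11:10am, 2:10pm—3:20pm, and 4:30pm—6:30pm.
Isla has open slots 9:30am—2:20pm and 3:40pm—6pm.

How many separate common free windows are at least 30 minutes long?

1

Ulrich free within 09:30–18:30: 09:40–11:00, 12:00–12:40, 14:00–14:10, 14:20–14:30, 14:40–17:50.
Carlos ∩ Ulrich: 09:40–11:00, 12:00–12:40, 14:00–14:10, 14:20–14:30, 14:40–17:50.
Carlos ∩ Ulrich ∩ Rania: 10:50–11:00, 14:20–14:30, 14:40–15:20, 16:30–17:50.
Carlos ∩ Ulrich ∩ Rania ∩ Isla: 10:50–11:00, 16:30–17:50.
Windows ≥ 30 min: 16:30–17:50.
That's 1 window.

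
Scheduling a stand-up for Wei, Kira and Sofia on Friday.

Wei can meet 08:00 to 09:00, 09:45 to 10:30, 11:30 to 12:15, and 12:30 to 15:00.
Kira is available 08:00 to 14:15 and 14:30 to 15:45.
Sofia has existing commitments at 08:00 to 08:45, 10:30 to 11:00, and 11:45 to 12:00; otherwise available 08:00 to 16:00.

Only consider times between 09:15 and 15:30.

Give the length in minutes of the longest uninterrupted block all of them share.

105 minutes

Sofia free within 08:00–16:00: 08:45–10:30, 11:00–11:45, 12:00–16:00.
Wei ∩ Kira: 08:00–09:00, 09:45–10:30, 11:30–12:15, 12:30–14:15, 14:30–15:00.
Wei ∩ Kira ∩ Sofia: 08:45–09:00, 09:45–10:30, 11:30–11:45, 12:00–12:15, 12:30–14:15, 14:30–15:00.
Restricted to 09:15–15:30: 09:45–10:30, 11:30–11:45, 12:00–12:15, 12:30–14:15, 14:30–15:00.
Common window lengths: 45, 15, 15, 105, 30 min; longest is 105.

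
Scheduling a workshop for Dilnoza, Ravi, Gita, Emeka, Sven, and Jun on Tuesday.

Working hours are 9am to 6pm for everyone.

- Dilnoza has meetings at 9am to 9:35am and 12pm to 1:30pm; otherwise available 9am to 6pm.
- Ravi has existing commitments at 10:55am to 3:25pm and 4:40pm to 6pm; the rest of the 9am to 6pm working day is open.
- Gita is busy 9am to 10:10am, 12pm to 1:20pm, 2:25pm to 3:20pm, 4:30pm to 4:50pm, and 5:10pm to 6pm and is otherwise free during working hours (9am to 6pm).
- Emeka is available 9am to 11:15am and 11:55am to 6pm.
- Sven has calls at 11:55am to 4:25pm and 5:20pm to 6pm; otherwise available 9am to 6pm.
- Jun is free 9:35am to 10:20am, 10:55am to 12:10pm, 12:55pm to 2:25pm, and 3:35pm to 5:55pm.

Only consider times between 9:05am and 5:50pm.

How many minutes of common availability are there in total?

15 minutes

Dilnoza free within 09:00–18:00: 09:35–12:00, 13:30–18:00.
Ravi free within 09:00–18:00: 09:00–10:55, 15:25–16:40.
Gita free within 09:00–18:00: 10:10–12:00, 13:20–14:25, 15:20–16:30, 16:50–17:10.
Sven free within 09:00–18:00: 09:00–11:55, 16:25–17:20.
Dilnoza ∩ Ravi: 09:35–10:55, 15:25–16:40.
Dilnoza ∩ Ravi ∩ Gita: 10:10–10:55, 15:25–16:30.
Dilnoza ∩ Ravi ∩ Gita ∩ Emeka: 10:10–10:55, 15:25–16:30.
Dilnoza ∩ Ravi ∩ Gita ∩ Emeka ∩ Sven: 10:10–10:55, 16:25–16:30.
Dilnoza ∩ Ravi ∩ Gita ∩ Emeka ∩ Sven ∩ Jun: 10:10–10:20, 16:25–16:30.
Restricted to 09:05–17:50: 10:10–10:20, 16:25–16:30.
Total common minutes: 10 + 5 = 15.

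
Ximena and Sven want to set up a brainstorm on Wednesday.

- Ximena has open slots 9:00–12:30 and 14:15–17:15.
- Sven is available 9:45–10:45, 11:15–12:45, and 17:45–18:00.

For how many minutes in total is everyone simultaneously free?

135 minutes

Ximena ∩ Sven: 09:45–10:45, 11:15–12:30.
Total common minutes: 60 + 75 = 135.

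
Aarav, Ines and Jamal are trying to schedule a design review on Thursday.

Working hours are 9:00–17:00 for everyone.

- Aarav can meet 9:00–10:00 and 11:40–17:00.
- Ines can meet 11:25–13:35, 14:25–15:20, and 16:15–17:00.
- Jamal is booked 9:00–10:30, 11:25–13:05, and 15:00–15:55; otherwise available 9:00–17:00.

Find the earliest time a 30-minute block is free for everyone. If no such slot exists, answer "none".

Jamal free within 09:00–17:00: 10:30–11:25, 13:05–15:00, 15:55–17:00.
Aarav ∩ Ines: 11:40–13:35, 14:25–15:20, 16:15–17:00.
Aarav ∩ Ines ∩ Jamal: 13:05–13:35, 14:25–15:00, 16:15–17:00.
Windows ≥ 30 min: 13:05–13:35, 14:25–15:00, 16:15–17:00.
Earliest such window starts at 13:05.

13:05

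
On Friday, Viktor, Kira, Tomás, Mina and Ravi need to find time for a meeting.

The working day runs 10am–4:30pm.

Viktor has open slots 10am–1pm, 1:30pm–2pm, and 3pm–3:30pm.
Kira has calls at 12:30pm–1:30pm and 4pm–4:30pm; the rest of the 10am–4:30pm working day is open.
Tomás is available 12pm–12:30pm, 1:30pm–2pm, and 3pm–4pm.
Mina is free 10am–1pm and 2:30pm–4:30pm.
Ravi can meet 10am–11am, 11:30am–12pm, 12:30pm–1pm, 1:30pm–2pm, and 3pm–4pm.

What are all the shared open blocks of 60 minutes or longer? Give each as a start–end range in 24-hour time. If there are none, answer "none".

none

Kira free within 10:00–16:30: 10:00–12:30, 13:30–16:00.
Viktor ∩ Kira: 10:00–12:30, 13:30–14:00, 15:00–15:30.
Viktor ∩ Kira ∩ Tomás: 12:00–12:30, 13:30–14:00, 15:00–15:30.
Viktor ∩ Kira ∩ Tomás ∩ Mina: 12:00–12:30, 15:00–15:30.
Viktor ∩ Kira ∩ Tomás ∩ Mina ∩ Ravi: 15:00–15:30.
Windows ≥ 60 min: (none).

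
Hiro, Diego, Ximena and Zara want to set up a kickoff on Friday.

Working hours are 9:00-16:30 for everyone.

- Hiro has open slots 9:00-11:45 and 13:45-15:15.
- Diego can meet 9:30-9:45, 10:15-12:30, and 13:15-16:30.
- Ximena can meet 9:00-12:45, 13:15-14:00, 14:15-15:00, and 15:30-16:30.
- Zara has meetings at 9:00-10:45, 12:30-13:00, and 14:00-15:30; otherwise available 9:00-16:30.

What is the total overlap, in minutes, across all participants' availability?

Zara free within 09:00–16:30: 10:45–12:30, 13:00–14:00, 15:30–16:30.
Hiro ∩ Diego: 09:30–09:45, 10:15–11:45, 13:45–15:15.
Hiro ∩ Diego ∩ Ximena: 09:30–09:45, 10:15–11:45, 13:45–14:00, 14:15–15:00.
Hiro ∩ Diego ∩ Ximena ∩ Zara: 10:45–11:45, 13:45–14:00.
Total common minutes: 60 + 15 = 75.

75 minutes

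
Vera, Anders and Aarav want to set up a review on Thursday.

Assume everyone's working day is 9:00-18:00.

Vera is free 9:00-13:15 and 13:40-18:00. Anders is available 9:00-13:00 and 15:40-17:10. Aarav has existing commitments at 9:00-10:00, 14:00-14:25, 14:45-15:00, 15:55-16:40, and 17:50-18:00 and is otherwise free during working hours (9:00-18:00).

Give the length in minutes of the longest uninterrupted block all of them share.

Aarav free within 09:00–18:00: 10:00–14:00, 14:25–14:45, 15:00–15:55, 16:40–17:50.
Vera ∩ Anders: 09:00–13:00, 15:40–17:10.
Vera ∩ Anders ∩ Aarav: 10:00–13:00, 15:40–15:55, 16:40–17:10.
Common window lengths: 180, 15, 30 min; longest is 180.

180 minutes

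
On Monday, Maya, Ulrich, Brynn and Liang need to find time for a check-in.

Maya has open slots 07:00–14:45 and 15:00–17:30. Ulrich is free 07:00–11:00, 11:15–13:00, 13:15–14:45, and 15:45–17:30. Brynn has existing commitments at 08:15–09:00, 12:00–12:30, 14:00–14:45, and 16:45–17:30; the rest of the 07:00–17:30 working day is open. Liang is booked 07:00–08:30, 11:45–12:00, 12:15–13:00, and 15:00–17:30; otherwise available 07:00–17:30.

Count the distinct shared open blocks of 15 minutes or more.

3

Brynn free within 07:00–17:30: 07:00–08:15, 09:00–12:00, 12:30–14:00, 14:45–16:45.
Liang free within 07:00–17:30: 08:30–11:45, 12:00–12:15, 13:00–15:00.
Maya ∩ Ulrich: 07:00–11:00, 11:15–13:00, 13:15–14:45, 15:45–17:30.
Maya ∩ Ulrich ∩ Brynn: 07:00–08:15, 09:00–11:00, 11:15–12:00, 12:30–13:00, 13:15–14:00, 15:45–16:45.
Maya ∩ Ulrich ∩ Brynn ∩ Liang: 09:00–11:00, 11:15–11:45, 13:15–14:00.
Windows ≥ 15 min: 09:00–11:00, 11:15–11:45, 13:15–14:00.
That's 3 windows.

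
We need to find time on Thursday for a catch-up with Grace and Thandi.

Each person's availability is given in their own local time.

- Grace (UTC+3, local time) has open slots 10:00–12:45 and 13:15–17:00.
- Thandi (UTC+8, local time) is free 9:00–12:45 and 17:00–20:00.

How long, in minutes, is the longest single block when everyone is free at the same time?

Grace → UTC: 07:00–09:45, 10:15–14:00.
Thandi → UTC: 01:00–04:45, 09:00–12:00.
Grace ∩ Thandi: 09:00–09:45, 10:15–12:00.
Common window lengths: 45, 105 min; longest is 105.

105 minutes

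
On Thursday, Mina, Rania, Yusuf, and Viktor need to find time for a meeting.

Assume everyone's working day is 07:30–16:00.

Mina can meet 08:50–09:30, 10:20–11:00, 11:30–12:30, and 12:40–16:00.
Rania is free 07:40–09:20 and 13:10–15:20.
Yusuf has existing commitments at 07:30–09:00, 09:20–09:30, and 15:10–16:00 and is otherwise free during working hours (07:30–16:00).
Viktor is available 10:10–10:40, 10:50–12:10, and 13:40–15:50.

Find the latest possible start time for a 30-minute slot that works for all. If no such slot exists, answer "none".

14:40

Yusuf free within 07:30–16:00: 09:00–09:20, 09:30–15:10.
Mina ∩ Rania: 08:50–09:20, 13:10–15:20.
Mina ∩ Rania ∩ Yusuf: 09:00–09:20, 13:10–15:10.
Mina ∩ Rania ∩ Yusuf ∩ Viktor: 13:40–15:10.
Windows ≥ 30 min: 13:40–15:10.
Latest start in the last window 13:40–15:10 is 15:10 − 30 min = 14:40.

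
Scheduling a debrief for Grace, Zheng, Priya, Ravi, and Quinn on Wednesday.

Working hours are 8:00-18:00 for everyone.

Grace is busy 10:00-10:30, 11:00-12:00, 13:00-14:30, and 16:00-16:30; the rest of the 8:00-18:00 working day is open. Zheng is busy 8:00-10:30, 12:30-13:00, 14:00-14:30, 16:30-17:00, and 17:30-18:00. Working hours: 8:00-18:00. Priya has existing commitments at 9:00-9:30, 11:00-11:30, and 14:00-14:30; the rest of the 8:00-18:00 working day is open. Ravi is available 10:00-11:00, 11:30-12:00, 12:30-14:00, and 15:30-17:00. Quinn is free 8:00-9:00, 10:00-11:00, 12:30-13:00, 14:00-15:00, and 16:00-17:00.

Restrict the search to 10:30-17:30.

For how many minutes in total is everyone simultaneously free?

30 minutes

Grace free within 08:00–18:00: 08:00–10:00, 10:30–11:00, 12:00–13:00, 14:30–16:00, 16:30–18:00.
Zheng free within 08:00–18:00: 10:30–12:30, 13:00–14:00, 14:30–16:30, 17:00–17:30.
Priya free within 08:00–18:00: 08:00–09:00, 09:30–11:00, 11:30–14:00, 14:30–18:00.
Grace ∩ Zheng: 10:30–11:00, 12:00–12:30, 14:30–16:00, 17:00–17:30.
Grace ∩ Zheng ∩ Priya: 10:30–11:00, 12:00–12:30, 14:30–16:00, 17:00–17:30.
Grace ∩ Zheng ∩ Priya ∩ Ravi: 10:30–11:00, 15:30–16:00.
Grace ∩ Zheng ∩ Priya ∩ Ravi ∩ Quinn: 10:30–11:00.
Restricted to 10:30–17:30: 10:30–11:00.
Total common minutes: 30.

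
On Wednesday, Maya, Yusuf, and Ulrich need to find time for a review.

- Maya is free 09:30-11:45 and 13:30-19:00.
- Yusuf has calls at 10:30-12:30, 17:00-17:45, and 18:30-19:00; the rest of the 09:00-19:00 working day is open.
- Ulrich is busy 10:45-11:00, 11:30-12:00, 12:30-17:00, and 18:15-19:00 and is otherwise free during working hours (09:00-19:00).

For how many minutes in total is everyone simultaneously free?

90 minutes

Yusuf free within 09:00–19:00: 09:00–10:30, 12:30–17:00, 17:45–18:30.
Ulrich free within 09:00–19:00: 09:00–10:45, 11:00–11:30, 12:00–12:30, 17:00–18:15.
Maya ∩ Yusuf: 09:30–10:30, 13:30–17:00, 17:45–18:30.
Maya ∩ Yusuf ∩ Ulrich: 09:30–10:30, 17:45–18:15.
Total common minutes: 60 + 30 = 90.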